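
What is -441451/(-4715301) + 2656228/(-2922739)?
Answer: -11234668490339/13781594129439 ≈ -0.81519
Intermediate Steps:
-441451/(-4715301) + 2656228/(-2922739) = -441451*(-1/4715301) + 2656228*(-1/2922739) = 441451/4715301 - 2656228/2922739 = -11234668490339/13781594129439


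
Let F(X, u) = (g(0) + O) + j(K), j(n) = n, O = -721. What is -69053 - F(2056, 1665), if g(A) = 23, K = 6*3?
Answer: -68373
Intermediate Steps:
K = 18
F(X, u) = -680 (F(X, u) = (23 - 721) + 18 = -698 + 18 = -680)
-69053 - F(2056, 1665) = -69053 - 1*(-680) = -69053 + 680 = -68373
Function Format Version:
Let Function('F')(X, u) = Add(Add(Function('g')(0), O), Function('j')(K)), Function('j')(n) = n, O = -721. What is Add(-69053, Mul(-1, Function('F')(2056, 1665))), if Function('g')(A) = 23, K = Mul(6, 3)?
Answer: -68373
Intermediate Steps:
K = 18
Function('F')(X, u) = -680 (Function('F')(X, u) = Add(Add(23, -721), 18) = Add(-698, 18) = -680)
Add(-69053, Mul(-1, Function('F')(2056, 1665))) = Add(-69053, Mul(-1, -680)) = Add(-69053, 680) = -68373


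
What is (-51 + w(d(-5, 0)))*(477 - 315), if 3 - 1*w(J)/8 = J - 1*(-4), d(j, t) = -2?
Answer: -6966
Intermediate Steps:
w(J) = -8 - 8*J (w(J) = 24 - 8*(J - 1*(-4)) = 24 - 8*(J + 4) = 24 - 8*(4 + J) = 24 + (-32 - 8*J) = -8 - 8*J)
(-51 + w(d(-5, 0)))*(477 - 315) = (-51 + (-8 - 8*(-2)))*(477 - 315) = (-51 + (-8 + 16))*162 = (-51 + 8)*162 = -43*162 = -6966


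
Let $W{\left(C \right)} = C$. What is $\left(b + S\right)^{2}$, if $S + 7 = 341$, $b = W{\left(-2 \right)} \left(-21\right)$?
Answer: $141376$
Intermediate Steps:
$b = 42$ ($b = \left(-2\right) \left(-21\right) = 42$)
$S = 334$ ($S = -7 + 341 = 334$)
$\left(b + S\right)^{2} = \left(42 + 334\right)^{2} = 376^{2} = 141376$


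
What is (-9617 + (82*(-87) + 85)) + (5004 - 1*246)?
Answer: -11908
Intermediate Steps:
(-9617 + (82*(-87) + 85)) + (5004 - 1*246) = (-9617 + (-7134 + 85)) + (5004 - 246) = (-9617 - 7049) + 4758 = -16666 + 4758 = -11908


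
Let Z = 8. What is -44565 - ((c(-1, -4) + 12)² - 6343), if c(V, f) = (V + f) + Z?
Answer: -38447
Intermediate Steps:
c(V, f) = 8 + V + f (c(V, f) = (V + f) + 8 = 8 + V + f)
-44565 - ((c(-1, -4) + 12)² - 6343) = -44565 - (((8 - 1 - 4) + 12)² - 6343) = -44565 - ((3 + 12)² - 6343) = -44565 - (15² - 6343) = -44565 - (225 - 6343) = -44565 - 1*(-6118) = -44565 + 6118 = -38447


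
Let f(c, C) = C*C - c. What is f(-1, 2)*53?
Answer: 265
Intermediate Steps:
f(c, C) = C² - c
f(-1, 2)*53 = (2² - 1*(-1))*53 = (4 + 1)*53 = 5*53 = 265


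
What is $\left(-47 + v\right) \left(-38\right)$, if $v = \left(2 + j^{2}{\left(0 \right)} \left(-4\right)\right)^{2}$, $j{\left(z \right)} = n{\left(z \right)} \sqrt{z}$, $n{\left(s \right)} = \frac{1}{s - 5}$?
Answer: $1634$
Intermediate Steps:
$n{\left(s \right)} = \frac{1}{-5 + s}$
$j{\left(z \right)} = \frac{\sqrt{z}}{-5 + z}$
$v = 4$ ($v = \left(2 + \left(\frac{\sqrt{0}}{-5 + 0}\right)^{2} \left(-4\right)\right)^{2} = \left(2 + \left(\frac{0}{-5}\right)^{2} \left(-4\right)\right)^{2} = \left(2 + \left(0 \left(- \frac{1}{5}\right)\right)^{2} \left(-4\right)\right)^{2} = \left(2 + 0^{2} \left(-4\right)\right)^{2} = \left(2 + 0 \left(-4\right)\right)^{2} = \left(2 + 0\right)^{2} = 2^{2} = 4$)
$\left(-47 + v\right) \left(-38\right) = \left(-47 + 4\right) \left(-38\right) = \left(-43\right) \left(-38\right) = 1634$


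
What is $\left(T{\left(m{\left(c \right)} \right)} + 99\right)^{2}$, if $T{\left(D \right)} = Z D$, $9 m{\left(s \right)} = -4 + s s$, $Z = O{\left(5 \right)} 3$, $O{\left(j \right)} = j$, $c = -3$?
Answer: $\frac{103684}{9} \approx 11520.0$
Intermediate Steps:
$Z = 15$ ($Z = 5 \cdot 3 = 15$)
$m{\left(s \right)} = - \frac{4}{9} + \frac{s^{2}}{9}$ ($m{\left(s \right)} = \frac{-4 + s s}{9} = \frac{-4 + s^{2}}{9} = - \frac{4}{9} + \frac{s^{2}}{9}$)
$T{\left(D \right)} = 15 D$
$\left(T{\left(m{\left(c \right)} \right)} + 99\right)^{2} = \left(15 \left(- \frac{4}{9} + \frac{\left(-3\right)^{2}}{9}\right) + 99\right)^{2} = \left(15 \left(- \frac{4}{9} + \frac{1}{9} \cdot 9\right) + 99\right)^{2} = \left(15 \left(- \frac{4}{9} + 1\right) + 99\right)^{2} = \left(15 \cdot \frac{5}{9} + 99\right)^{2} = \left(\frac{25}{3} + 99\right)^{2} = \left(\frac{322}{3}\right)^{2} = \frac{103684}{9}$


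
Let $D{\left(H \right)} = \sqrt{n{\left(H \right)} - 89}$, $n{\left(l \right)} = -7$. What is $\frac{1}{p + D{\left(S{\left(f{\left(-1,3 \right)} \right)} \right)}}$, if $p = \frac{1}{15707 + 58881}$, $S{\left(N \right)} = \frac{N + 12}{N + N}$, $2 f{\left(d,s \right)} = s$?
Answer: $\frac{74588}{534083495425} - \frac{22253478976 i \sqrt{6}}{534083495425} \approx 1.3966 \cdot 10^{-7} - 0.10206 i$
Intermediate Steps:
$f{\left(d,s \right)} = \frac{s}{2}$
$S{\left(N \right)} = \frac{12 + N}{2 N}$
$D{\left(H \right)} = 4 i \sqrt{6}$ ($D{\left(H \right)} = \sqrt{-7 - 89} = \sqrt{-96} = 4 i \sqrt{6}$)
$p = \frac{1}{74588} \approx 1.3407 \cdot 10^{-5}$
$\frac{1}{p + D{\left(S{\left(f{\left(-1,3 \right)} \right)} \right)}} = \frac{1}{\frac{1}{74588} + 4 i \sqrt{6}}$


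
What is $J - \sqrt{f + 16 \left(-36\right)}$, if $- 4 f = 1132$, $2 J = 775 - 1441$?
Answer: $-333 - i \sqrt{859} \approx -333.0 - 29.309 i$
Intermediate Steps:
$J = -333$ ($J = \frac{775 - 1441}{2} = \frac{1}{2} \left(-666\right) = -333$)
$f = -283$ ($f = \left(- \frac{1}{4}\right) 1132 = -283$)
$J - \sqrt{f + 16 \left(-36\right)} = -333 - \sqrt{-283 + 16 \left(-36\right)} = -333 - \sqrt{-283 - 576} = -333 - \sqrt{-859} = -333 - i \sqrt{859}$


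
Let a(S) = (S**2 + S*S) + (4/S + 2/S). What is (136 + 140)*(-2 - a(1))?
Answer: -2760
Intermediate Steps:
a(S) = 2*S**2 + 6/S (a(S) = (S**2 + S**2) + 6/S = 2*S**2 + 6/S)
(136 + 140)*(-2 - a(1)) = (136 + 140)*(-2 - 2*(3 + 1**3)/1) = 276*(-2 - 2*(3 + 1)) = 276*(-2 - 2*4) = 276*(-2 - 1*8) = 276*(-2 - 8) = 276*(-10) = -2760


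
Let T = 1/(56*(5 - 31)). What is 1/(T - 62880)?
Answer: -1456/91553281 ≈ -1.5903e-5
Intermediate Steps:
T = -1/1456 (T = 1/(56*(-26)) = 1/(-1456) = -1/1456 ≈ -0.00068681)
1/(T - 62880) = 1/(-1/1456 - 62880) = 1/(-91553281/1456) = -1456/91553281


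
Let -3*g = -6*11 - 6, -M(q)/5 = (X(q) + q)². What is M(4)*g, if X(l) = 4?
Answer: -7680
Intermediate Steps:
M(q) = -5*(4 + q)²
g = 24 (g = -(-6*11 - 6)/3 = -(-66 - 6)/3 = -⅓*(-72) = 24)
M(4)*g = -5*(4 + 4)²*24 = -5*8²*24 = -5*64*24 = -320*24 = -7680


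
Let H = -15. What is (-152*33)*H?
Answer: 75240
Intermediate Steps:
(-152*33)*H = -152*33*(-15) = -5016*(-15) = 75240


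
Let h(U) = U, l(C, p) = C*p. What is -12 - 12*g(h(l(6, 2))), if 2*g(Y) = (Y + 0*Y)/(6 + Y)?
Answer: -16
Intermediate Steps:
g(Y) = Y/(2*(6 + Y)) (g(Y) = ((Y + 0*Y)/(6 + Y))/2 = ((Y + 0)/(6 + Y))/2 = (Y/(6 + Y))/2 = Y/(2*(6 + Y)))
-12 - 12*g(h(l(6, 2))) = -12 - 6*6*2/(6 + 6*2) = -12 - 6*12/(6 + 12) = -12 - 6*12/18 = -12 - 12*⅓ = -12 - 4 = -16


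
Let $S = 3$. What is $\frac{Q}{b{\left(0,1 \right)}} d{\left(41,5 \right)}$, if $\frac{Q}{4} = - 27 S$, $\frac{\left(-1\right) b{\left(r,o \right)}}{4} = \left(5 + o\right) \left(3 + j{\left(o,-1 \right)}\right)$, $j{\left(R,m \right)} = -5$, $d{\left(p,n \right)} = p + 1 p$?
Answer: $- \frac{1107}{2} \approx -553.5$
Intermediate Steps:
$d{\left(p,n \right)} = 2 p$ ($d{\left(p,n \right)} = p + p = 2 p$)
$b{\left(r,o \right)} = 40 + 8 o$ ($b{\left(r,o \right)} = - 4 \left(5 + o\right) \left(3 - 5\right) = - 4 \left(5 + o\right) \left(-2\right) = - 4 \left(-10 - 2 o\right) = 40 + 8 o$)
$Q = -324$ ($Q = 4 \left(\left(-27\right) 3\right) = 4 \left(-81\right) = -324$)
$\frac{Q}{b{\left(0,1 \right)}} d{\left(41,5 \right)} = - \frac{324}{40 + 8 \cdot 1} \cdot 2 \cdot 41 = - \frac{324}{40 + 8} \cdot 82 = - \frac{324}{48} \cdot 82 = \left(-324\right) \frac{1}{48} \cdot 82 = \left(- \frac{27}{4}\right) 82 = - \frac{1107}{2}$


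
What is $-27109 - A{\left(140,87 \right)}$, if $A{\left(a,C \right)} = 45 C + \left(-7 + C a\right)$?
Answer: $-43197$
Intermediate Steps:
$A{\left(a,C \right)} = -7 + 45 C + C a$
$-27109 - A{\left(140,87 \right)} = -27109 - \left(-7 + 45 \cdot 87 + 87 \cdot 140\right) = -27109 - \left(-7 + 3915 + 12180\right) = -27109 - 16088 = -43197$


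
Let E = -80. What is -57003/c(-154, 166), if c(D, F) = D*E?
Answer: -57003/12320 ≈ -4.6269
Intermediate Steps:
c(D, F) = -80*D (c(D, F) = D*(-80) = -80*D)
-57003/c(-154, 166) = -57003/((-80*(-154))) = -57003/12320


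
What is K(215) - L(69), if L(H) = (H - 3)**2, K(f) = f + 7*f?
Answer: -2636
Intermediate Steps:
K(f) = 8*f
L(H) = (-3 + H)**2
K(215) - L(69) = 8*215 - (-3 + 69)**2 = 1720 - 1*66**2 = 1720 - 1*4356 = 1720 - 4356 = -2636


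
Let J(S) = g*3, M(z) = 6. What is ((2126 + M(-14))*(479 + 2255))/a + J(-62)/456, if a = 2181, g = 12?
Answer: 221504287/82878 ≈ 2672.7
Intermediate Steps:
J(S) = 36 (J(S) = 12*3 = 36)
((2126 + M(-14))*(479 + 2255))/a + J(-62)/456 = ((2126 + 6)*(479 + 2255))/2181 + 36/456 = (2132*2734)*(1/2181) + 36*(1/456) = 5828888*(1/2181) + 3/38 = 5828888/2181 + 3/38 = 221504287/82878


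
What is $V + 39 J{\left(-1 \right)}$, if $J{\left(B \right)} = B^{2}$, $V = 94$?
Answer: $133$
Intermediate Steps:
$V + 39 J{\left(-1 \right)} = 94 + 39 \left(-1\right)^{2} = 94 + 39 \cdot 1 = 94 + 39 = 133$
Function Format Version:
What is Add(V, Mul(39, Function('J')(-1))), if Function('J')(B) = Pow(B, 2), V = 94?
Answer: 133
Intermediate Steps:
Add(V, Mul(39, Function('J')(-1))) = Add(94, Mul(39, Pow(-1, 2))) = Add(94, Mul(39, 1)) = Add(94, 39) = 133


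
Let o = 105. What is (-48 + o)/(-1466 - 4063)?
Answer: -1/97 ≈ -0.010309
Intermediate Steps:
(-48 + o)/(-1466 - 4063) = (-48 + 105)/(-1466 - 4063) = 57/(-5529) = 57*(-1/5529) = -1/97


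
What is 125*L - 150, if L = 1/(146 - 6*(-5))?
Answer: -26275/176 ≈ -149.29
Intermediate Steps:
L = 1/176 (L = 1/(146 + 30) = 1/176 ≈ 0.0056818)
125*L - 150 = 125*(1/176) - 150 = 125/176 - 150 = -26275/176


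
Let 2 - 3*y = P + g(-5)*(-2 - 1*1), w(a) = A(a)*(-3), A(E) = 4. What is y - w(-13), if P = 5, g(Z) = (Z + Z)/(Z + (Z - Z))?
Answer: 13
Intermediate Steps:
g(Z) = 2 (g(Z) = (2*Z)/(Z + 0) = (2*Z)/Z = 2)
w(a) = -12 (w(a) = 4*(-3) = -12)
y = 1 (y = ⅔ - (5 + 2*(-2 - 1*1))/3 = ⅔ - (5 + 2*(-2 - 1))/3 = ⅔ - (5 + 2*(-3))/3 = ⅔ - (5 - 6)/3 = ⅔ - ⅓*(-1) = ⅔ + ⅓ = 1)
y - w(-13) = 1 - 1*(-12) = 1 + 12 = 13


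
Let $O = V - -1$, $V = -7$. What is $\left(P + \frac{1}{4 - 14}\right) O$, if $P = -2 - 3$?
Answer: $\frac{153}{5} \approx 30.6$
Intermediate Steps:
$P = -5$ ($P = -2 - 3 = -5$)
$O = -6$ ($O = -7 - -1 = -7 + 1 = -6$)
$\left(P + \frac{1}{4 - 14}\right) O = \left(-5 + \frac{1}{4 - 14}\right) \left(-6\right) = \left(-5 + \frac{1}{-10}\right) \left(-6\right) = \left(-5 - \frac{1}{10}\right) \left(-6\right) = \left(- \frac{51}{10}\right) \left(-6\right) = \frac{153}{5}$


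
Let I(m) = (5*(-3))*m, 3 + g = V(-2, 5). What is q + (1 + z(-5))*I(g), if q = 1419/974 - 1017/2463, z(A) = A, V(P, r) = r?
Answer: 96793293/799654 ≈ 121.04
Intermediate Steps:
g = 2 (g = -3 + 5 = 2)
I(m) = -15*m
q = 834813/799654 (q = 1419*(1/974) - 1017*1/2463 = 1419/974 - 339/821 = 834813/799654 ≈ 1.0440)
q + (1 + z(-5))*I(g) = 834813/799654 + (1 - 5)*(-15*2) = 834813/799654 - 4*(-30) = 834813/799654 + 120 = 96793293/799654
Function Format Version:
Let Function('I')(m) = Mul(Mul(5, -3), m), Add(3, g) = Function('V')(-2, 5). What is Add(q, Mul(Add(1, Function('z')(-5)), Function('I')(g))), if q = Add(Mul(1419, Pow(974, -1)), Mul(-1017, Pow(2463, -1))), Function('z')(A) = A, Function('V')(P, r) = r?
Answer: Rational(96793293, 799654) ≈ 121.04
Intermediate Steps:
g = 2 (g = Add(-3, 5) = 2)
Function('I')(m) = Mul(-15, m)
q = Rational(834813, 799654) (q = Add(Mul(1419, Rational(1, 974)), Mul(-1017, Rational(1, 2463))) = Add(Rational(1419, 974), Rational(-339, 821)) = Rational(834813, 799654) ≈ 1.0440)
Add(q, Mul(Add(1, Function('z')(-5)), Function('I')(g))) = Add(Rational(834813, 799654), Mul(Add(1, -5), Mul(-15, 2))) = Add(Rational(834813, 799654), Mul(-4, -30)) = Add(Rational(834813, 799654), 120) = Rational(96793293, 799654)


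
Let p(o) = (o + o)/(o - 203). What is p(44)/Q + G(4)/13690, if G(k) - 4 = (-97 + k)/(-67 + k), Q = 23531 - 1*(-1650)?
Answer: 9669677/25578809438 ≈ 0.00037803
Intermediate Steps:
Q = 25181 (Q = 23531 + 1650 = 25181)
G(k) = 4 + (-97 + k)/(-67 + k)
p(o) = 2*o/(-203 + o) (p(o) = (2*o)/(-203 + o) = 2*o/(-203 + o))
p(44)/Q + G(4)/13690 = (2*44/(-203 + 44))/25181 + (5*(-73 + 4)/(-67 + 4))/13690 = (2*44/(-159))*(1/25181) + (5*(-69)/(-63))*(1/13690) = (2*44*(-1/159))*(1/25181) + (5*(-1/63)*(-69))*(1/13690) = -88/159*1/25181 + (115/21)*(1/13690) = -88/4003779 + 23/57498 = 9669677/25578809438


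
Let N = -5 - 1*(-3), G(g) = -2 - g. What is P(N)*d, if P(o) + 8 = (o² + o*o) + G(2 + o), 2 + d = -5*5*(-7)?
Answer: -346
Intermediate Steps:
d = 173 (d = -2 - 5*5*(-7) = -2 - 25*(-7) = -2 + 175 = 173)
N = -2 (N = -5 + 3 = -2)
P(o) = -12 - o + 2*o² (P(o) = -8 + ((o² + o*o) + (-2 - (2 + o))) = -8 + ((o² + o²) + (-2 + (-2 - o))) = -8 + (2*o² + (-4 - o)) = -8 + (-4 - o + 2*o²) = -12 - o + 2*o²)
P(N)*d = (-12 - 1*(-2) + 2*(-2)²)*173 = (-12 + 2 + 2*4)*173 = (-12 + 2 + 8)*173 = -2*173 = -346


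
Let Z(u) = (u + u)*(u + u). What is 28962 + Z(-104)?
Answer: 72226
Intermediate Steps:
Z(u) = 4*u**2 (Z(u) = (2*u)*(2*u) = 4*u**2)
28962 + Z(-104) = 28962 + 4*(-104)**2 = 28962 + 4*10816 = 28962 + 43264 = 72226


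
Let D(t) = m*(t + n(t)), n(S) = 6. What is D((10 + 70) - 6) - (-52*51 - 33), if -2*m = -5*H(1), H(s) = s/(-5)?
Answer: 2645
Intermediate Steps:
H(s) = -s/5 (H(s) = s*(-⅕) = -s/5)
m = -½ (m = -(-5)*(-⅕*1)/2 = -(-5)*(-1)/(2*5) = -½*1 = -½ ≈ -0.50000)
D(t) = -3 - t/2 (D(t) = -(t + 6)/2 = -(6 + t)/2 = -3 - t/2)
D((10 + 70) - 6) - (-52*51 - 33) = (-3 - ((10 + 70) - 6)/2) - (-52*51 - 33) = (-3 - (80 - 6)/2) - (-2652 - 33) = (-3 - ½*74) - 1*(-2685) = (-3 - 37) + 2685 = -40 + 2685 = 2645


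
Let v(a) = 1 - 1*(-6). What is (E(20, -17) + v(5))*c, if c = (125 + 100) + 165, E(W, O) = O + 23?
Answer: 5070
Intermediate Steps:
E(W, O) = 23 + O
v(a) = 7 (v(a) = 1 + 6 = 7)
c = 390 (c = 225 + 165 = 390)
(E(20, -17) + v(5))*c = ((23 - 17) + 7)*390 = (6 + 7)*390 = 13*390 = 5070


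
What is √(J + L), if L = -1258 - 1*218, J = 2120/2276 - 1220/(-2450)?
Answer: 4*I*√36551584165/19915 ≈ 38.4*I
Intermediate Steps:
J = 199268/139405 (J = 2120*(1/2276) - 1220*(-1/2450) = 530/569 + 122/245 = 199268/139405 ≈ 1.4294)
L = -1476 (L = -1258 - 218 = -1476)
√(J + L) = √(199268/139405 - 1476) = √(-205562512/139405) = 4*I*√36551584165/19915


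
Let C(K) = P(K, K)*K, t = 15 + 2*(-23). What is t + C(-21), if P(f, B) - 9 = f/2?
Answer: 1/2 ≈ 0.50000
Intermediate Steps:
t = -31 (t = 15 - 46 = -31)
P(f, B) = 9 + f/2
C(K) = K*(9 + K/2) (C(K) = (9 + K/2)*K = K*(9 + K/2))
t + C(-21) = -31 + (1/2)*(-21)*(18 - 21) = -31 + (1/2)*(-21)*(-3) = -31 + 63/2 = 1/2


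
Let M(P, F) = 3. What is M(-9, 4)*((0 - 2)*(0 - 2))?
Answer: 12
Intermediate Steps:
M(-9, 4)*((0 - 2)*(0 - 2)) = 3*((0 - 2)*(0 - 2)) = 3*(-2*(-2)) = 3*4 = 12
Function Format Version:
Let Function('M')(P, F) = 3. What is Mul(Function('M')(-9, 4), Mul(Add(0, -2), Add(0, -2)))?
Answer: 12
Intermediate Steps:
Mul(Function('M')(-9, 4), Mul(Add(0, -2), Add(0, -2))) = Mul(3, Mul(Add(0, -2), Add(0, -2))) = Mul(3, Mul(-2, -2)) = Mul(3, 4) = 12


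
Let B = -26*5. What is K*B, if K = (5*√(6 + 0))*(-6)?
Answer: 3900*√6 ≈ 9553.0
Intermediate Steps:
K = -30*√6 (K = (5*√6)*(-6) = -30*√6 ≈ -73.485)
B = -130
K*B = -30*√6*(-130) = 3900*√6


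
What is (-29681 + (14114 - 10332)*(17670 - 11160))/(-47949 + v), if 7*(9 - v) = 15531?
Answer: -172137973/351111 ≈ -490.27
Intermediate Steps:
v = -15468/7 (v = 9 - 1/7*15531 = 9 - 15531/7 = -15468/7 ≈ -2209.7)
(-29681 + (14114 - 10332)*(17670 - 11160))/(-47949 + v) = (-29681 + (14114 - 10332)*(17670 - 11160))/(-47949 - 15468/7) = (-29681 + 3782*6510)/(-351111/7) = (-29681 + 24620820)*(-7/351111) = 24591139*(-7/351111) = -172137973/351111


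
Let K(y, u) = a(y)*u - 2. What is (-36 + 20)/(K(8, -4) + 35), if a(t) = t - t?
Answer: -16/33 ≈ -0.48485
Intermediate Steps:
a(t) = 0
K(y, u) = -2 (K(y, u) = 0*u - 2 = 0 - 2 = -2)
(-36 + 20)/(K(8, -4) + 35) = (-36 + 20)/(-2 + 35) = -16/33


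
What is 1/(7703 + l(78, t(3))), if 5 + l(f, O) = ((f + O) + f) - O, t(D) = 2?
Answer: 1/7854 ≈ 0.00012732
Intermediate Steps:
l(f, O) = -5 + 2*f (l(f, O) = -5 + (((f + O) + f) - O) = -5 + (((O + f) + f) - O) = -5 + ((O + 2*f) - O) = -5 + 2*f)
1/(7703 + l(78, t(3))) = 1/(7703 + (-5 + 2*78)) = 1/(7703 + (-5 + 156)) = 1/(7703 + 151) = 1/7854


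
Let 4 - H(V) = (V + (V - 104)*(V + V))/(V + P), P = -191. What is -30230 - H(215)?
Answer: -677671/24 ≈ -28236.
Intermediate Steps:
H(V) = 4 - (V + 2*V*(-104 + V))/(-191 + V) (H(V) = 4 - (V + (V - 104)*(V + V))/(V - 191) = 4 - (V + (-104 + V)*(2*V))/(-191 + V) = 4 - (V + 2*V*(-104 + V))/(-191 + V))
-30230 - H(215) = -30230 - (-764 - 2*215**2 + 211*215)/(-191 + 215) = -30230 - (-764 - 2*46225 + 45365)/24 = -30230 - (-764 - 92450 + 45365)/24 = -30230 - (-47849)/24 = -30230 - 1*(-47849/24) = -30230 + 47849/24 = -677671/24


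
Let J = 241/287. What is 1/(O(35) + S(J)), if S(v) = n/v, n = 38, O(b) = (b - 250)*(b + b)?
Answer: -241/3616144 ≈ -6.6646e-5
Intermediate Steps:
O(b) = 2*b*(-250 + b) (O(b) = (-250 + b)*(2*b) = 2*b*(-250 + b))
J = 241/287 (J = 241*(1/287) = 241/287 ≈ 0.83972)
S(v) = 38/v
1/(O(35) + S(J)) = 1/(2*35*(-250 + 35) + 38/(241/287)) = 1/(2*35*(-215) + 38*(287/241)) = 1/(-15050 + 10906/241) = 1/(-3616144/241) = -241/3616144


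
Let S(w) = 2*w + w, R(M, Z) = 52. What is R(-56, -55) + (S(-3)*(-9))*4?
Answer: 376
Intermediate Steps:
S(w) = 3*w
R(-56, -55) + (S(-3)*(-9))*4 = 52 + ((3*(-3))*(-9))*4 = 52 - 9*(-9)*4 = 52 + 81*4 = 52 + 324 = 376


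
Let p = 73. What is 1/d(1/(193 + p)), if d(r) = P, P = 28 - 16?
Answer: 1/12 ≈ 0.083333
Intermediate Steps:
P = 12
d(r) = 12
1/d(1/(193 + p)) = 1/12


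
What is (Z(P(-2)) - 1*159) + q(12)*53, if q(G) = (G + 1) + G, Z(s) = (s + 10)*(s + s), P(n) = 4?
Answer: 1278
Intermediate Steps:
Z(s) = 2*s*(10 + s) (Z(s) = (10 + s)*(2*s) = 2*s*(10 + s))
q(G) = 1 + 2*G (q(G) = (1 + G) + G = 1 + 2*G)
(Z(P(-2)) - 1*159) + q(12)*53 = (2*4*(10 + 4) - 1*159) + (1 + 2*12)*53 = (2*4*14 - 159) + (1 + 24)*53 = (112 - 159) + 25*53 = -47 + 1325 = 1278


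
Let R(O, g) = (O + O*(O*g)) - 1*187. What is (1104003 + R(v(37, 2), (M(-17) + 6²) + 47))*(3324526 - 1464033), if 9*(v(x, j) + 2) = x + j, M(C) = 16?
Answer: 6163947264496/3 ≈ 2.0546e+12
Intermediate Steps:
v(x, j) = -2 + j/9 + x/9 (v(x, j) = -2 + (x + j)/9 = -2 + (j + x)/9 = -2 + (j/9 + x/9) = -2 + j/9 + x/9)
R(O, g) = -187 + O + g*O² (R(O, g) = (O + g*O²) - 187 = -187 + O + g*O²)
(1104003 + R(v(37, 2), (M(-17) + 6²) + 47))*(3324526 - 1464033) = (1104003 + (-187 + (-2 + (⅑)*2 + (⅑)*37) + ((16 + 6²) + 47)*(-2 + (⅑)*2 + (⅑)*37)²))*(3324526 - 1464033) = (1104003 + (-187 + (-2 + 2/9 + 37/9) + ((16 + 36) + 47)*(-2 + 2/9 + 37/9)²))*1860493 = (1104003 + (-187 + 7/3 + (52 + 47)*(7/3)²))*1860493 = (1104003 + (-187 + 7/3 + 99*(49/9)))*1860493 = (1104003 + (-187 + 7/3 + 539))*1860493 = (1104003 + 1063/3)*1860493 = (3313072/3)*1860493 = 6163947264496/3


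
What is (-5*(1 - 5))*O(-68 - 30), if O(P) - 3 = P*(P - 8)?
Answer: 207820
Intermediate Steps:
O(P) = 3 + P*(-8 + P) (O(P) = 3 + P*(P - 8) = 3 + P*(-8 + P))
(-5*(1 - 5))*O(-68 - 30) = (-5*(1 - 5))*(3 + (-68 - 30)² - 8*(-68 - 30)) = (-5*(-4))*(3 + (-98)² - 8*(-98)) = 20*(3 + 9604 + 784) = 20*10391 = 207820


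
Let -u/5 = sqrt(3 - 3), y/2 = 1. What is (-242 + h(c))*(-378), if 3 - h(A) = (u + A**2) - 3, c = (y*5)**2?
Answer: 3869208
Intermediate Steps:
y = 2 (y = 2*1 = 2)
c = 100 (c = (2*5)**2 = 10**2 = 100)
u = 0 (u = -5*sqrt(3 - 3) = -5*sqrt(0) = -5*0 = 0)
h(A) = 6 - A**2 (h(A) = 3 - ((0 + A**2) - 3) = 3 - (A**2 - 3) = 3 - (-3 + A**2) = 3 + (3 - A**2) = 6 - A**2)
(-242 + h(c))*(-378) = (-242 + (6 - 1*100**2))*(-378) = (-242 + (6 - 1*10000))*(-378) = (-242 + (6 - 10000))*(-378) = (-242 - 9994)*(-378) = -10236*(-378) = 3869208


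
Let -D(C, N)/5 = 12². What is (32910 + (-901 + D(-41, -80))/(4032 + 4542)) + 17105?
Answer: 428826989/8574 ≈ 50015.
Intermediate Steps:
D(C, N) = -720 (D(C, N) = -5*12² = -5*144 = -720)
(32910 + (-901 + D(-41, -80))/(4032 + 4542)) + 17105 = (32910 + (-901 - 720)/(4032 + 4542)) + 17105 = (32910 - 1621/8574) + 17105 = 282168719/8574 + 17105 = 428826989/8574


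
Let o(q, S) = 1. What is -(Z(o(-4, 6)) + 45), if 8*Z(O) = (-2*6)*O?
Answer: -87/2 ≈ -43.500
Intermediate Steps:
Z(O) = -3*O/2 (Z(O) = ((-2*6)*O)/8 = (-12*O)/8 = -3*O/2)
-(Z(o(-4, 6)) + 45) = -(-3/2*1 + 45) = -(-3/2 + 45) = -1*87/2 = -87/2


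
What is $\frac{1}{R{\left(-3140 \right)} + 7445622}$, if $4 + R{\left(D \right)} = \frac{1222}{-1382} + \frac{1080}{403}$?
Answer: $\frac{278473}{2073404081361} \approx 1.3431 \cdot 10^{-7}$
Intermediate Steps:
$R{\left(D \right)} = - \frac{613845}{278473}$ ($R{\left(D \right)} = -4 + \left(\frac{1222}{-1382} + \frac{1080}{403}\right) = -4 + \left(1222 \left(- \frac{1}{1382}\right) + 1080 \cdot \frac{1}{403}\right) = -4 + \left(- \frac{611}{691} + \frac{1080}{403}\right) = -4 + \frac{500047}{278473} = - \frac{613845}{278473}$)
$\frac{1}{R{\left(-3140 \right)} + 7445622} = \frac{1}{- \frac{613845}{278473} + 7445622} = \frac{1}{\frac{2073404081361}{278473}} = \frac{278473}{2073404081361}$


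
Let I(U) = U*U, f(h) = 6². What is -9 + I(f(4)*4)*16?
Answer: 331767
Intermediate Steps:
f(h) = 36
I(U) = U²
-9 + I(f(4)*4)*16 = -9 + (36*4)²*16 = -9 + 144²*16 = -9 + 20736*16 = -9 + 331776 = 331767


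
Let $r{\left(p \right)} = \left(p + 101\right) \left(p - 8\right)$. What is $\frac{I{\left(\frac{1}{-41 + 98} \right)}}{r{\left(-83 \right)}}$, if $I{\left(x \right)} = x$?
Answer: $- \frac{1}{93366} \approx -1.0711 \cdot 10^{-5}$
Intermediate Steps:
$r{\left(p \right)} = \left(-8 + p\right) \left(101 + p\right)$ ($r{\left(p \right)} = \left(101 + p\right) \left(-8 + p\right) = \left(-8 + p\right) \left(101 + p\right)$)
$\frac{I{\left(\frac{1}{-41 + 98} \right)}}{r{\left(-83 \right)}} = \frac{1}{\left(-41 + 98\right) \left(-808 + \left(-83\right)^{2} + 93 \left(-83\right)\right)} = \frac{1}{57 \left(-808 + 6889 - 7719\right)} = \frac{1}{57 \left(-1638\right)} = \frac{1}{57} \left(- \frac{1}{1638}\right) = - \frac{1}{93366}$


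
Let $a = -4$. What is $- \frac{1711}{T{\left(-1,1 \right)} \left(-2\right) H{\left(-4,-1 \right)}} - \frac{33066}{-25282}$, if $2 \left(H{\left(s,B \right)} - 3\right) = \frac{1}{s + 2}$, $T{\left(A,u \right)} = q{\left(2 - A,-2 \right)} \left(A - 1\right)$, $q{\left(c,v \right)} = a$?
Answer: $\frac{22356203}{556204} \approx 40.194$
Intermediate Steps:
$q{\left(c,v \right)} = -4$
$T{\left(A,u \right)} = 4 - 4 A$ ($T{\left(A,u \right)} = - 4 \left(A - 1\right) = - 4 \left(-1 + A\right) = 4 - 4 A$)
$H{\left(s,B \right)} = 3 + \frac{1}{2 \left(2 + s\right)}$ ($H{\left(s,B \right)} = 3 + \frac{1}{2 \left(s + 2\right)} = 3 + \frac{1}{2 \left(2 + s\right)}$)
$- \frac{1711}{T{\left(-1,1 \right)} \left(-2\right) H{\left(-4,-1 \right)}} - \frac{33066}{-25282} = - \frac{1711}{\left(4 - -4\right) \left(-2\right) \frac{13 + 6 \left(-4\right)}{2 \left(2 - 4\right)}} - \frac{33066}{-25282} = - \frac{1711}{\left(4 + 4\right) \left(-2\right) \frac{13 - 24}{2 \left(-2\right)}} - - \frac{16533}{12641} = - \frac{1711}{8 \left(-2\right) \frac{1}{2} \left(- \frac{1}{2}\right) \left(-11\right)} + \frac{16533}{12641} = - \frac{1711}{\left(-16\right) \frac{11}{4}} + \frac{16533}{12641} = - \frac{1711}{-44} + \frac{16533}{12641} = \left(-1711\right) \left(- \frac{1}{44}\right) + \frac{16533}{12641} = \frac{1711}{44} + \frac{16533}{12641} = \frac{22356203}{556204}$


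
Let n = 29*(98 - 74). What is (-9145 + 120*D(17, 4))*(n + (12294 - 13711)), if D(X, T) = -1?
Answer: 6680065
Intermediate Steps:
n = 696 (n = 29*24 = 696)
(-9145 + 120*D(17, 4))*(n + (12294 - 13711)) = (-9145 + 120*(-1))*(696 + (12294 - 13711)) = (-9145 - 120)*(696 - 1417) = -9265*(-721) = 6680065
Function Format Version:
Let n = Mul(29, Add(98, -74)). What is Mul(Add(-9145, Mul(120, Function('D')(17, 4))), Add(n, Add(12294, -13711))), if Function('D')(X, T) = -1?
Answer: 6680065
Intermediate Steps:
n = 696 (n = Mul(29, 24) = 696)
Mul(Add(-9145, Mul(120, Function('D')(17, 4))), Add(n, Add(12294, -13711))) = Mul(Add(-9145, Mul(120, -1)), Add(696, Add(12294, -13711))) = Mul(Add(-9145, -120), Add(696, -1417)) = Mul(-9265, -721) = 6680065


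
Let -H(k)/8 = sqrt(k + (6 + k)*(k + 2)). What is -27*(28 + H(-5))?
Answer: -756 + 432*I*sqrt(2) ≈ -756.0 + 610.94*I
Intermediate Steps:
H(k) = -8*sqrt(k + (2 + k)*(6 + k)) (H(k) = -8*sqrt(k + (6 + k)*(k + 2)) = -8*sqrt(k + (6 + k)*(2 + k)) = -8*sqrt(k + (2 + k)*(6 + k)))
-27*(28 + H(-5)) = -27*(28 - 8*sqrt(12 + (-5)**2 + 9*(-5))) = -27*(28 - 8*sqrt(12 + 25 - 45)) = -27*(28 - 16*I*sqrt(2)) = -756 + 432*I*sqrt(2)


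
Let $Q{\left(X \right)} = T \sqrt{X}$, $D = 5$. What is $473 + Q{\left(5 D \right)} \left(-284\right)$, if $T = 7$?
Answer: $-9467$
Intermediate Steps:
$Q{\left(X \right)} = 7 \sqrt{X}$
$473 + Q{\left(5 D \right)} \left(-284\right) = 473 + 7 \sqrt{5 \cdot 5} \left(-284\right) = 473 + 7 \sqrt{25} \left(-284\right) = 473 + 7 \cdot 5 \left(-284\right) = 473 + 35 \left(-284\right) = 473 - 9940 = -9467$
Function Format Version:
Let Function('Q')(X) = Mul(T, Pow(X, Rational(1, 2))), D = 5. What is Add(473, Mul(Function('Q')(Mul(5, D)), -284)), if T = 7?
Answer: -9467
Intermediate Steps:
Function('Q')(X) = Mul(7, Pow(X, Rational(1, 2)))
Add(473, Mul(Function('Q')(Mul(5, D)), -284)) = Add(473, Mul(Mul(7, Pow(Mul(5, 5), Rational(1, 2))), -284)) = Add(473, Mul(Mul(7, Pow(25, Rational(1, 2))), -284)) = Add(473, Mul(Mul(7, 5), -284)) = Add(473, Mul(35, -284)) = Add(473, -9940) = -9467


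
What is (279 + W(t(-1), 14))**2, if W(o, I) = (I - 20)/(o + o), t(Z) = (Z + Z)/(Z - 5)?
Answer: 72900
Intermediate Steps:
t(Z) = 2*Z/(-5 + Z) (t(Z) = (2*Z)/(-5 + Z) = 2*Z/(-5 + Z))
W(o, I) = (-20 + I)/(2*o) (W(o, I) = (-20 + I)/((2*o)) = (-20 + I)*(1/(2*o)) = (-20 + I)/(2*o))
(279 + W(t(-1), 14))**2 = (279 + (-20 + 14)/(2*((2*(-1)/(-5 - 1)))))**2 = (279 + (1/2)*(-6)/(2*(-1)/(-6)))**2 = (279 + (1/2)*(-6)/(2*(-1)*(-1/6)))**2 = (279 + (1/2)*(-6)/(1/3))**2 = (279 + (1/2)*3*(-6))**2 = (279 - 9)**2 = 270**2 = 72900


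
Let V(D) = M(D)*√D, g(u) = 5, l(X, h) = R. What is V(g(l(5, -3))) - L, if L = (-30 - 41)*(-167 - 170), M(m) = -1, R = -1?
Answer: -23927 - √5 ≈ -23929.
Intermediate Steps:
l(X, h) = -1
V(D) = -√D
L = 23927 (L = -71*(-337) = 23927)
V(g(l(5, -3))) - L = -√5 - 1*23927 = -√5 - 23927 = -23927 - √5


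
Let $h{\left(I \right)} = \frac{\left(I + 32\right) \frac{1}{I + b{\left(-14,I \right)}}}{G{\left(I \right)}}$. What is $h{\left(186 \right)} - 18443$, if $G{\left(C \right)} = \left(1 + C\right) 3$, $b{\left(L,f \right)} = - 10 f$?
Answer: $- \frac{8660039860}{469557} \approx -18443.0$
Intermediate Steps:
$G{\left(C \right)} = 3 + 3 C$
$h{\left(I \right)} = - \frac{32 + I}{9 I \left(3 + 3 I\right)}$ ($h{\left(I \right)} = \frac{\left(I + 32\right) \frac{1}{I - 10 I}}{3 + 3 I} = \frac{\left(32 + I\right) \frac{1}{\left(-9\right) I}}{3 + 3 I} = \frac{\left(32 + I\right) \left(- \frac{1}{9 I}\right)}{3 + 3 I} = \frac{\left(- \frac{1}{9}\right) \frac{1}{I} \left(32 + I\right)}{3 + 3 I} = - \frac{32 + I}{9 I \left(3 + 3 I\right)}$)
$h{\left(186 \right)} - 18443 = \frac{-32 - 186}{27 \cdot 186 \left(1 + 186\right)} - 18443 = \frac{1}{27} \cdot \frac{1}{186} \cdot \frac{1}{187} \left(-32 - 186\right) - 18443 = \frac{1}{27} \cdot \frac{1}{186} \cdot \frac{1}{187} \left(-218\right) - 18443 = - \frac{109}{469557} - 18443 = - \frac{8660039860}{469557}$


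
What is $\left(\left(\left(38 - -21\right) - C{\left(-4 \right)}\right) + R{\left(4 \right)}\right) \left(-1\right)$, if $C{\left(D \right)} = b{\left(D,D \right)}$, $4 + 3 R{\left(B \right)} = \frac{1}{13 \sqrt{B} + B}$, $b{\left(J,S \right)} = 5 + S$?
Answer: $- \frac{5101}{90} \approx -56.678$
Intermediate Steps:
$R{\left(B \right)} = - \frac{4}{3} + \frac{1}{3 \left(B + 13 \sqrt{B}\right)}$ ($R{\left(B \right)} = - \frac{4}{3} + \frac{1}{3 \left(13 \sqrt{B} + B\right)} = - \frac{4}{3} + \frac{1}{3 \left(B + 13 \sqrt{B}\right)}$)
$C{\left(D \right)} = 5 + D$
$\left(\left(\left(38 - -21\right) - C{\left(-4 \right)}\right) + R{\left(4 \right)}\right) \left(-1\right) = \left(\left(\left(38 - -21\right) - \left(5 - 4\right)\right) + \frac{1 - 52 \sqrt{4} - 16}{3 \left(4 + 13 \sqrt{4}\right)}\right) \left(-1\right) = \left(\left(\left(38 + 21\right) - 1\right) + \frac{1 - 104 - 16}{3 \left(4 + 13 \cdot 2\right)}\right) \left(-1\right) = \left(\left(59 - 1\right) + \frac{1 - 104 - 16}{3 \left(4 + 26\right)}\right) \left(-1\right) = \left(58 + \frac{1}{3} \cdot \frac{1}{30} \left(-119\right)\right) \left(-1\right) = \left(58 - \frac{119}{90}\right) \left(-1\right) = \frac{5101}{90} \left(-1\right) = - \frac{5101}{90}$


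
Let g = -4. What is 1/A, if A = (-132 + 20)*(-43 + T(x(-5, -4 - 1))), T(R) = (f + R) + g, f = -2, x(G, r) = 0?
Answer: 1/5488 ≈ 0.00018222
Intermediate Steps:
T(R) = -6 + R (T(R) = (-2 + R) - 4 = -6 + R)
A = 5488 (A = (-132 + 20)*(-43 + (-6 + 0)) = -112*(-43 - 6) = -112*(-49) = 5488)
1/A = 1/5488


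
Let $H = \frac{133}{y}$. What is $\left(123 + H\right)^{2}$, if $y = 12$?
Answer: $\frac{2588881}{144} \approx 17978.0$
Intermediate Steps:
$H = \frac{133}{12} \approx 11.083$
$\left(123 + H\right)^{2} = \left(123 + \frac{133}{12}\right)^{2} = \left(\frac{1609}{12}\right)^{2} = \frac{2588881}{144}$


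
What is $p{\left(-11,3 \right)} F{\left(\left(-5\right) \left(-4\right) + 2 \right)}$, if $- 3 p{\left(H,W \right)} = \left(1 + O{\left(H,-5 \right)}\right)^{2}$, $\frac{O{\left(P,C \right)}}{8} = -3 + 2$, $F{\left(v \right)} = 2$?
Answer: $- \frac{98}{3} \approx -32.667$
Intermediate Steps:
$O{\left(P,C \right)} = -8$ ($O{\left(P,C \right)} = 8 \left(-3 + 2\right) = 8 \left(-1\right) = -8$)
$p{\left(H,W \right)} = - \frac{49}{3}$ ($p{\left(H,W \right)} = - \frac{\left(1 - 8\right)^{2}}{3} = - \frac{\left(-7\right)^{2}}{3} = \left(- \frac{1}{3}\right) 49 = - \frac{49}{3}$)
$p{\left(-11,3 \right)} F{\left(\left(-5\right) \left(-4\right) + 2 \right)} = \left(- \frac{49}{3}\right) 2 = - \frac{98}{3}$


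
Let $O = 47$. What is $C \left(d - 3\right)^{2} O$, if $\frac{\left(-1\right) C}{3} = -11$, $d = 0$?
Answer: $13959$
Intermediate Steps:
$C = 33$ ($C = \left(-3\right) \left(-11\right) = 33$)
$C \left(d - 3\right)^{2} O = 33 \left(0 - 3\right)^{2} \cdot 47 = 33 \left(-3\right)^{2} \cdot 47 = 33 \cdot 9 \cdot 47 = 297 \cdot 47 = 13959$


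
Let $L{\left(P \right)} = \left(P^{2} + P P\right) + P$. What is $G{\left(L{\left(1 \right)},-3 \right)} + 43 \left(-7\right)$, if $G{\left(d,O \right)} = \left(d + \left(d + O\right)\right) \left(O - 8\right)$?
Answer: $-334$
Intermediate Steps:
$L{\left(P \right)} = P + 2 P^{2}$ ($L{\left(P \right)} = \left(P^{2} + P^{2}\right) + P = 2 P^{2} + P = P + 2 P^{2}$)
$G{\left(d,O \right)} = \left(-8 + O\right) \left(O + 2 d\right)$ ($G{\left(d,O \right)} = \left(d + \left(O + d\right)\right) \left(-8 + O\right) = \left(O + 2 d\right) \left(-8 + O\right) = \left(-8 + O\right) \left(O + 2 d\right)$)
$G{\left(L{\left(1 \right)},-3 \right)} + 43 \left(-7\right) = \left(\left(-3\right)^{2} - 16 \cdot 1 \left(1 + 2 \cdot 1\right) - -24 + 2 \left(-3\right) 1 \left(1 + 2 \cdot 1\right)\right) + 43 \left(-7\right) = \left(9 - 16 \cdot 1 \left(1 + 2\right) + 24 + 2 \left(-3\right) 1 \left(1 + 2\right)\right) - 301 = \left(9 - 16 \cdot 1 \cdot 3 + 24 + 2 \left(-3\right) 1 \cdot 3\right) - 301 = \left(9 - 48 + 24 + 2 \left(-3\right) 3\right) - 301 = \left(9 - 48 + 24 - 18\right) - 301 = -33 - 301 = -334$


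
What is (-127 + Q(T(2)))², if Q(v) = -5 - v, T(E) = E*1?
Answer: 17956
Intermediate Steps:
T(E) = E
(-127 + Q(T(2)))² = (-127 + (-5 - 1*2))² = (-127 + (-5 - 2))² = (-127 - 7)² = (-134)² = 17956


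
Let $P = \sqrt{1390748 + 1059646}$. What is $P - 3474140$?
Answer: $-3474140 + 3 \sqrt{272266} \approx -3.4726 \cdot 10^{6}$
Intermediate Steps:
$P = 3 \sqrt{272266}$ ($P = \sqrt{2450394} = 3 \sqrt{272266} \approx 1565.4$)
$P - 3474140 = 3 \sqrt{272266} - 3474140 = -3474140 + 3 \sqrt{272266}$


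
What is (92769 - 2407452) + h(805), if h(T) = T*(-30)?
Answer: -2338833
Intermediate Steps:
h(T) = -30*T
(92769 - 2407452) + h(805) = (92769 - 2407452) - 30*805 = -2314683 - 24150 = -2338833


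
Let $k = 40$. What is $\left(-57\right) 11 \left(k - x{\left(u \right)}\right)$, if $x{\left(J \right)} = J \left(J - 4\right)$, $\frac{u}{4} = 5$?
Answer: $175560$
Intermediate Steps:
$u = 20$ ($u = 4 \cdot 5 = 20$)
$x{\left(J \right)} = J \left(-4 + J\right)$
$\left(-57\right) 11 \left(k - x{\left(u \right)}\right) = \left(-57\right) 11 \left(40 - 20 \left(-4 + 20\right)\right) = - 627 \left(40 - 20 \cdot 16\right) = - 627 \left(40 - 320\right) = \left(-627\right) \left(-280\right) = 175560$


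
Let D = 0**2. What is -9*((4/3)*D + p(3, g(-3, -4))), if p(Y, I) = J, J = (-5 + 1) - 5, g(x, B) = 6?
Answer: 81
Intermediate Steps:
D = 0
J = -9 (J = -4 - 5 = -9)
p(Y, I) = -9
-9*((4/3)*D + p(3, g(-3, -4))) = -9*((4/3)*0 - 9) = -9*(0 - 9) = -9*(-9) = 81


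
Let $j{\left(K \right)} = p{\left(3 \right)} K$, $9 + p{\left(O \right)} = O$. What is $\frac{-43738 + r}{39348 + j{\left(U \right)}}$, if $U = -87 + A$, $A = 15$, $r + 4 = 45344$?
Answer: $\frac{89}{2210} \approx 0.040272$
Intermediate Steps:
$r = 45340$ ($r = -4 + 45344 = 45340$)
$p{\left(O \right)} = -9 + O$
$U = -72$ ($U = -87 + 15 = -72$)
$j{\left(K \right)} = - 6 K$ ($j{\left(K \right)} = \left(-9 + 3\right) K = - 6 K$)
$\frac{-43738 + r}{39348 + j{\left(U \right)}} = \frac{-43738 + 45340}{39348 - -432} = \frac{1602}{39348 + 432} = \frac{1602}{39780} = 1602 \cdot \frac{1}{39780} = \frac{89}{2210}$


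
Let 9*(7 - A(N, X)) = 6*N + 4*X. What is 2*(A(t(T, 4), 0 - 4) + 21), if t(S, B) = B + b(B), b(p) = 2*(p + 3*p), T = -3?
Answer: 104/9 ≈ 11.556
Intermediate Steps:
b(p) = 8*p (b(p) = 2*(4*p) = 8*p)
t(S, B) = 9*B (t(S, B) = B + 8*B = 9*B)
A(N, X) = 7 - 4*X/9 - 2*N/3 (A(N, X) = 7 - (6*N + 4*X)/9 = 7 - (4*X + 6*N)/9 = 7 + (-4*X/9 - 2*N/3) = 7 - 4*X/9 - 2*N/3)
2*(A(t(T, 4), 0 - 4) + 21) = 2*((7 - 4*(0 - 4)/9 - 6*4) + 21) = 2*((7 - 4/9*(-4) - ⅔*36) + 21) = 2*((7 + 16/9 - 24) + 21) = 2*(-137/9 + 21) = 2*(52/9) = 104/9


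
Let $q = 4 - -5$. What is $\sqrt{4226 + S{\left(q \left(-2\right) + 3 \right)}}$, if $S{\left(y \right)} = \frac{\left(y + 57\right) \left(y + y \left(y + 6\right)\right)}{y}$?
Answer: $\sqrt{3890} \approx 62.37$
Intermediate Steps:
$q = 9$ ($q = 4 + 5 = 9$)
$S{\left(y \right)} = \frac{\left(57 + y\right) \left(y + y \left(6 + y\right)\right)}{y}$
$\sqrt{4226 + S{\left(q \left(-2\right) + 3 \right)}} = \sqrt{4226 + \left(399 + \left(9 \left(-2\right) + 3\right)^{2} + 64 \left(9 \left(-2\right) + 3\right)\right)} = \sqrt{4226 + \left(399 + \left(-18 + 3\right)^{2} + 64 \left(-18 + 3\right)\right)} = \sqrt{4226 + \left(399 + \left(-15\right)^{2} + 64 \left(-15\right)\right)} = \sqrt{4226 + \left(399 + 225 - 960\right)} = \sqrt{4226 - 336} = \sqrt{3890}$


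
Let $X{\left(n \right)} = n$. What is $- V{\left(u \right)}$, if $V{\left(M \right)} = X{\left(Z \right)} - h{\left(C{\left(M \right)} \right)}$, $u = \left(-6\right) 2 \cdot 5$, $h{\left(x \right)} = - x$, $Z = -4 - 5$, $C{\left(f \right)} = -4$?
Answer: $13$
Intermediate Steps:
$Z = -9$ ($Z = -4 - 5 = -9$)
$u = -60$ ($u = \left(-12\right) 5 = -60$)
$V{\left(M \right)} = -13$ ($V{\left(M \right)} = -9 - \left(-1\right) \left(-4\right) = -9 - 4 = -13$)
$- V{\left(u \right)} = \left(-1\right) \left(-13\right) = 13$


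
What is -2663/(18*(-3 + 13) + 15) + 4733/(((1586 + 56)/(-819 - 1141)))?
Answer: -906662623/160095 ≈ -5663.3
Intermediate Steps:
-2663/(18*(-3 + 13) + 15) + 4733/(((1586 + 56)/(-819 - 1141))) = -2663/(18*10 + 15) + 4733/((1642/(-1960))) = -2663/(180 + 15) + 4733/((1642*(-1/1960))) = -2663/195 + 4733/(-821/980) = -2663*1/195 + 4733*(-980/821) = -2663/195 - 4638340/821 = -906662623/160095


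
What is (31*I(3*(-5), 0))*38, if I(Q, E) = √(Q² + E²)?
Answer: 17670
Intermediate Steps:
I(Q, E) = √(E² + Q²)
(31*I(3*(-5), 0))*38 = (31*√(0² + (3*(-5))²))*38 = (31*√(0 + (-15)²))*38 = (31*√(0 + 225))*38 = (31*√225)*38 = (31*15)*38 = 465*38 = 17670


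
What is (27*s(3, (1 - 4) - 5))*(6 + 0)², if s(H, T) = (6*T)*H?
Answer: -139968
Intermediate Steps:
s(H, T) = 6*H*T
(27*s(3, (1 - 4) - 5))*(6 + 0)² = (27*(6*3*((1 - 4) - 5)))*(6 + 0)² = (27*(6*3*(-3 - 5)))*6² = (27*(6*3*(-8)))*36 = (27*(-144))*36 = -3888*36 = -139968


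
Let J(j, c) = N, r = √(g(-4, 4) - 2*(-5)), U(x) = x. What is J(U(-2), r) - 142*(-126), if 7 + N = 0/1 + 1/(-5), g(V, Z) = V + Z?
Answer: 89424/5 ≈ 17885.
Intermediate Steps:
r = √10 (r = √((-4 + 4) - 2*(-5)) = √(0 + 10) = √10 ≈ 3.1623)
N = -36/5 (N = -7 + (0/1 + 1/(-5)) = -7 + (0*1 + 1*(-⅕)) = -7 + (0 - ⅕) = -7 - ⅕ = -36/5 ≈ -7.2000)
J(j, c) = -36/5
J(U(-2), r) - 142*(-126) = -36/5 - 142*(-126) = -36/5 + 17892 = 89424/5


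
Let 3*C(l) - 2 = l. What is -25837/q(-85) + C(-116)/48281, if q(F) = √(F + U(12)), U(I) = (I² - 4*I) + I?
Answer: -38/48281 - 25837*√23/23 ≈ -5387.4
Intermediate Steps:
U(I) = I² - 3*I
C(l) = ⅔ + l/3
q(F) = √(108 + F) (q(F) = √(F + 12*(-3 + 12)) = √(F + 12*9) = √(F + 108) = √(108 + F))
-25837/q(-85) + C(-116)/48281 = -25837/√(108 - 85) + (⅔ + (⅓)*(-116))/48281 = -25837*√23/23 + (⅔ - 116/3)*(1/48281) = -25837*√23/23 - 38*1/48281 = -25837*√23/23 - 38/48281 = -38/48281 - 25837*√23/23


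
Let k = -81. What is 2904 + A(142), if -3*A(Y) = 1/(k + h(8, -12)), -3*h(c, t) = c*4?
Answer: 798601/275 ≈ 2904.0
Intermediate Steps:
h(c, t) = -4*c/3 (h(c, t) = -c*4/3 = -4*c/3)
A(Y) = 1/275 (A(Y) = -1/(3*(-81 - 4/3*8)) = -1/(3*(-81 - 32/3)) = -1/(3*(-275/3)) = -1/3*(-3/275) = 1/275)
2904 + A(142) = 2904 + 1/275 = 798601/275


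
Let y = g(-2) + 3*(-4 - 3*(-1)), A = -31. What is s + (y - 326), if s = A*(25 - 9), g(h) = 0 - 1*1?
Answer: -826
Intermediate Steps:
g(h) = -1 (g(h) = 0 - 1 = -1)
y = -4 (y = -1 + 3*(-4 - 3*(-1)) = -1 + 3*(-4 + 3) = -1 + 3*(-1) = -1 - 3 = -4)
s = -496 (s = -31*(25 - 9) = -31*16 = -496)
s + (y - 326) = -496 + (-4 - 326) = -496 - 330 = -826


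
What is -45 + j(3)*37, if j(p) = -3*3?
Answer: -378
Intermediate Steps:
j(p) = -9
-45 + j(3)*37 = -45 - 9*37 = -45 - 333 = -378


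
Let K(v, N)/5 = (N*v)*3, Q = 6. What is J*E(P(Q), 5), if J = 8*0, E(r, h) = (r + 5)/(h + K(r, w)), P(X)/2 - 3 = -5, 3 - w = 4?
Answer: 0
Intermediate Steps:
w = -1 (w = 3 - 1*4 = 3 - 4 = -1)
K(v, N) = 15*N*v (K(v, N) = 5*((N*v)*3) = 5*(3*N*v) = 15*N*v)
P(X) = -4 (P(X) = 6 + 2*(-5) = 6 - 10 = -4)
E(r, h) = (5 + r)/(h - 15*r) (E(r, h) = (r + 5)/(h + 15*(-1)*r) = (5 + r)/(h - 15*r))
J = 0
J*E(P(Q), 5) = 0*((5 - 4)/(5 - 15*(-4))) = 0*(1/(5 + 60)) = 0*(1/65) = 0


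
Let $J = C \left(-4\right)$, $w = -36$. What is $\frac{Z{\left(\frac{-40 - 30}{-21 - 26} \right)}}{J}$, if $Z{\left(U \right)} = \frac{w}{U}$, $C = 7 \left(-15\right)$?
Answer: $- \frac{141}{2450} \approx -0.057551$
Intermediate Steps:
$C = -105$
$J = 420$ ($J = \left(-105\right) \left(-4\right) = 420$)
$Z{\left(U \right)} = - \frac{36}{U}$
$\frac{Z{\left(\frac{-40 - 30}{-21 - 26} \right)}}{J} = \frac{\left(-36\right) \frac{1}{\left(-40 - 30\right) \frac{1}{-21 - 26}}}{420} = - \frac{36}{\left(-70\right) \frac{1}{-47}} \cdot \frac{1}{420} = - \frac{36}{\left(-70\right) \left(- \frac{1}{47}\right)} \frac{1}{420} = - \frac{36}{\frac{70}{47}} \cdot \frac{1}{420} = \left(-36\right) \frac{47}{70} \cdot \frac{1}{420} = \left(- \frac{846}{35}\right) \frac{1}{420} = - \frac{141}{2450}$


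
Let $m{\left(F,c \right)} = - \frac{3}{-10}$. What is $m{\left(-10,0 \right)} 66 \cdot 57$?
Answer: $\frac{5643}{5} \approx 1128.6$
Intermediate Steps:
$m{\left(F,c \right)} = \frac{3}{10}$ ($m{\left(F,c \right)} = \left(-3\right) \left(- \frac{1}{10}\right) = \frac{3}{10}$)
$m{\left(-10,0 \right)} 66 \cdot 57 = \frac{3}{10} \cdot 66 \cdot 57 = \frac{99}{5} \cdot 57 = \frac{5643}{5}$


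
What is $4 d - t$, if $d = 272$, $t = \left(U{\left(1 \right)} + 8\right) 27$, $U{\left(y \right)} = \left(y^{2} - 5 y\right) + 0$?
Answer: $980$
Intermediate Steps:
$U{\left(y \right)} = y^{2} - 5 y$
$t = 108$ ($t = \left(1 \left(-5 + 1\right) + 8\right) 27 = \left(1 \left(-4\right) + 8\right) 27 = \left(-4 + 8\right) 27 = 4 \cdot 27 = 108$)
$4 d - t = 4 \cdot 272 - 108 = 1088 - 108 = 980$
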